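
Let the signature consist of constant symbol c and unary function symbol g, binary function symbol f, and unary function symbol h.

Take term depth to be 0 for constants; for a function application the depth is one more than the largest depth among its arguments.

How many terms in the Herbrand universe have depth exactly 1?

Write N_k for the number of ground terms of depth ≤ k. A term of depth ≤ k is either a constant or a function symbol applied to arguments of depth ≤ k−1, so N_k = 1 + N_{k-1} + N_{k-1}^2 + N_{k-1}.
N_0 = 1
N_1 = 1 + 1 + 1^2 + 1 = 4
Terms of depth exactly 1: N_1 − N_0 = 4 − 1 = 3.

3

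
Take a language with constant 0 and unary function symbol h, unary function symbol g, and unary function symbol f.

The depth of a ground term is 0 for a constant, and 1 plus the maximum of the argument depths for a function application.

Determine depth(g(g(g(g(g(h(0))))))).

6

depth(h(0)) = 1 + depth(0) = 1 + 0 = 1
depth(g(h(0))) = 1 + depth(h(0)) = 1 + 1 = 2
depth(g(g(h(0)))) = 1 + depth(g(h(0))) = 1 + 2 = 3
depth(g(g(g(h(0))))) = 1 + depth(g(g(h(0)))) = 1 + 3 = 4
depth(g(g(g(g(h(0)))))) = 1 + depth(g(g(g(h(0))))) = 1 + 4 = 5
depth(g(g(g(g(g(h(0))))))) = 1 + depth(g(g(g(g(h(0)))))) = 1 + 5 = 6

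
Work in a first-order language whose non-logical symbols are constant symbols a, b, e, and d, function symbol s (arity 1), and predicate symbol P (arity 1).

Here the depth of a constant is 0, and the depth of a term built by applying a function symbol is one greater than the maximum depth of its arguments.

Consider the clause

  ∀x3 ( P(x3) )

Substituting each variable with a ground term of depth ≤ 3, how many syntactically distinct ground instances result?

Ground terms of depth ≤ 3:
  Count level by level. With function symbols s/1, the terms of depth ≤ k are the 4 constants together with each function applied to depth-≤(k−1) tuples, so N_k = 4 + N_{k-1}.
  N_0 = 4
  N_1 = 4 + 4 = 8
  N_2 = 4 + 8 = 12
  N_3 = 4 + 12 = 16
So there are 16 ground terms available for substitution.
The variable x3 ranges independently over the available ground terms, and distinct assignments produce distinct instances.
Number of ground instances = 16.

16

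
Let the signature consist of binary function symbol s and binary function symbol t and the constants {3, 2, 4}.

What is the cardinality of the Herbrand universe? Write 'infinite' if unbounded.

infinite

The signature has at least one function symbol (s, arity 2) and at least one constant (3).
Iterating s gives infinitely many distinct ground terms: 3, s(3, 3), s(s(3, 3), s(3, 3)), ...
So the Herbrand universe is infinite.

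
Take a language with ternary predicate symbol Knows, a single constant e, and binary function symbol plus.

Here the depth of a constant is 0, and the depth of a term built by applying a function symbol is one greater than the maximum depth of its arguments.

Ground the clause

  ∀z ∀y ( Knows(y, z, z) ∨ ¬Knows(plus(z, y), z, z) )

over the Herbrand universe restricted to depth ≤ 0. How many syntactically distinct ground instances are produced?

1

Ground terms of depth ≤ 0:
  If N_k denotes the number of depth-≤k ground terms, the 1 constant gives N_0 = 1, and each function symbol of arity r contributes N_{k-1}^r new terms at level k: N_k = 1 + N_{k-1}^2.
  N_0 = 1
  Explicitly: e.
So there is exactly 1 ground term available for substitution.
The clause has 2 distinct variables (z, y), each appearing in the body. In the free term algebra distinct substitutions yield syntactically distinct ground instances.
Number of ground instances = 1^2 = 1.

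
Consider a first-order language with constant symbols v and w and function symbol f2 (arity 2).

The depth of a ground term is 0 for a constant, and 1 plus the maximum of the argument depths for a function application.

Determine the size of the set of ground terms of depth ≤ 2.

If N_k denotes the number of depth-≤k ground terms, the 2 constants give N_0 = 2, and each function symbol of arity r contributes N_{k-1}^r new terms at level k: N_k = 2 + N_{k-1}^2.
N_0 = 2
N_1 = 2 + 2^2 = 6
N_2 = 2 + 6^2 = 38

38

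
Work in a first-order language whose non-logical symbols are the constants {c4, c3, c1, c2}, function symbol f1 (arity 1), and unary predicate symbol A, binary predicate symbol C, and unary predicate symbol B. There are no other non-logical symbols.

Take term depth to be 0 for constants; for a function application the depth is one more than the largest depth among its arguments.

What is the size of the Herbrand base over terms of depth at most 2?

168

First count ground terms of depth ≤ 2.
Let N_k = |{terms of depth ≤ k}|. Then N_0 = 4 and N_k = 4 + N_{k-1} for k ≥ 1 (one summand per function symbol, arity giving the exponent).
N_0 = 4
N_1 = 4 + 4 = 8
N_2 = 4 + 8 = 12
So |H| = 12.
For each predicate symbol, the number of ground atoms is |H| raised to its arity; summing:
  A: 12;  C: 12^2 = 144;  B: 12
Total ground atoms: 12 + 144 + 12 = 168.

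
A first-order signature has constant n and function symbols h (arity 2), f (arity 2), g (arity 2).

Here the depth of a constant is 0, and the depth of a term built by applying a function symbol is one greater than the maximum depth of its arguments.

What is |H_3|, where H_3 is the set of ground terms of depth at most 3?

7204

Let N_k count ground terms of depth at most k. Each non-constant term of depth ≤ k is some function symbol applied to depth-≤(k−1) arguments, giving N_k = 1 + N_{k-1}^2 + N_{k-1}^2 + N_{k-1}^2.
N_0 = 1
N_1 = 1 + 1^2 + 1^2 + 1^2 = 4
N_2 = 1 + 4^2 + 4^2 + 4^2 = 49
N_3 = 1 + 49^2 + 49^2 + 49^2 = 7204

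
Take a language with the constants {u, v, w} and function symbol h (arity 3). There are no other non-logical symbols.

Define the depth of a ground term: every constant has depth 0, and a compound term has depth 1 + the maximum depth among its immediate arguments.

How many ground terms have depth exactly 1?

27

Let N_k count ground terms of depth at most k. Each non-constant term of depth ≤ k is some function symbol applied to depth-≤(k−1) arguments, giving N_k = 3 + N_{k-1}^3.
N_0 = 3
N_1 = 3 + 3^3 = 30
Terms of depth exactly 1: N_1 − N_0 = 30 − 3 = 27.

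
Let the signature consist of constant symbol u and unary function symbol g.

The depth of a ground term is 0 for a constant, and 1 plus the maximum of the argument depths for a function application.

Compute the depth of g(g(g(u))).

depth(g(u)) = 1 + depth(u) = 1 + 0 = 1
depth(g(g(u))) = 1 + depth(g(u)) = 1 + 1 = 2
depth(g(g(g(u)))) = 1 + depth(g(g(u))) = 1 + 2 = 3

3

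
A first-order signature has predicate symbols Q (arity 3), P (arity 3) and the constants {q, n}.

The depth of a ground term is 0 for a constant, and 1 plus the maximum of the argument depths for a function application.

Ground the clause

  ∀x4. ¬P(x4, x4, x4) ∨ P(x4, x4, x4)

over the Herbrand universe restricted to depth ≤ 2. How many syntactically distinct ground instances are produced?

Ground terms of depth ≤ 2:
  With no function symbols every ground term is a constant, so there are exactly 2 ground terms at every depth bound.
  N_0 = 2
  N_1 = 2
  N_2 = 2
So there are 2 ground terms available for substitution.
The clause has 1 distinct variable (x4), which appears in the body. In the free term algebra distinct substitutions yield syntactically distinct ground instances.
Number of ground instances = 2.

2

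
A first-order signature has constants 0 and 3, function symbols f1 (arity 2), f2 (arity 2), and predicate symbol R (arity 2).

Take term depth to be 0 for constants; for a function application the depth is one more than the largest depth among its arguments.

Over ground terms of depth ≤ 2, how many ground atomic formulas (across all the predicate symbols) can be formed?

40804

First count ground terms of depth ≤ 2.
Count level by level. With function symbols f1/2, f2/2, the terms of depth ≤ k are the 2 constants together with each function applied to depth-≤(k−1) tuples, so N_k = 2 + N_{k-1}^2 + N_{k-1}^2.
N_0 = 2
N_1 = 2 + 2^2 + 2^2 = 10
N_2 = 2 + 10^2 + 10^2 = 202
So |H| = 202.
For each predicate symbol, the number of ground atoms is |H| raised to its arity; summing:
  R: 202^2 = 40804
Total ground atoms: 40804.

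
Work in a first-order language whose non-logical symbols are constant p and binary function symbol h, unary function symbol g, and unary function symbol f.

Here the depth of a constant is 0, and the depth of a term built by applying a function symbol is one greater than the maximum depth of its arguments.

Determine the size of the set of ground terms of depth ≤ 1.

If N_k denotes the number of depth-≤k ground terms, the 1 constant gives N_0 = 1, and each function symbol of arity r contributes N_{k-1}^r new terms at level k: N_k = 1 + N_{k-1}^2 + N_{k-1} + N_{k-1}.
N_0 = 1
N_1 = 1 + 1^2 + 1 + 1 = 4
Explicitly: p, h(p, p), g(p), f(p).

4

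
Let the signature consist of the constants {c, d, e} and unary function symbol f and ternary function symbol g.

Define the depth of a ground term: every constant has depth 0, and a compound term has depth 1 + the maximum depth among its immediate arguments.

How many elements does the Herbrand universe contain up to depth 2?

35973

Let N_k = |{terms of depth ≤ k}|. Then N_0 = 3 and N_k = 3 + N_{k-1} + N_{k-1}^3 for k ≥ 1 (one summand per function symbol, arity giving the exponent).
N_0 = 3
N_1 = 3 + 3 + 3^3 = 33
N_2 = 3 + 33 + 33^3 = 35973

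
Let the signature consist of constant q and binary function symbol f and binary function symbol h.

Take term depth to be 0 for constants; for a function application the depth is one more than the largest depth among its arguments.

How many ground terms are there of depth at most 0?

1

Let N_k count ground terms of depth at most k. Each non-constant term of depth ≤ k is some function symbol applied to depth-≤(k−1) arguments, giving N_k = 1 + N_{k-1}^2 + N_{k-1}^2.
N_0 = 1
Explicitly: q.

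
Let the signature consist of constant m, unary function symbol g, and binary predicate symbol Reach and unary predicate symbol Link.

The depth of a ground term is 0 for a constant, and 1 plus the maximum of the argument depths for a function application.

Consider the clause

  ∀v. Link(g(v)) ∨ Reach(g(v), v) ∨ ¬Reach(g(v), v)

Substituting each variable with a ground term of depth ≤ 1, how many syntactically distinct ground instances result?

Ground terms of depth ≤ 1:
  Write N_k for the number of ground terms of depth ≤ k. A term of depth ≤ k is either a constant or a function symbol applied to arguments of depth ≤ k−1, so N_k = 1 + N_{k-1}.
  N_0 = 1
  N_1 = 1 + 1 = 2
  Explicitly: m, g(m).
So there are 2 ground terms available for substitution.
There is 1 variable to instantiate (v),  occurring in at least one literal, so different choices give different ground instances.
Number of ground instances = 2.

2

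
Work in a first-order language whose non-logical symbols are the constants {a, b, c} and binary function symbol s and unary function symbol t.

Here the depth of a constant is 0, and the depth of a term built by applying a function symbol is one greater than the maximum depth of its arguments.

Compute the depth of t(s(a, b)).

depth(s(a, b)) = 1 + max(0, 0) = 1
depth(t(s(a, b))) = 1 + depth(s(a, b)) = 1 + 1 = 2

2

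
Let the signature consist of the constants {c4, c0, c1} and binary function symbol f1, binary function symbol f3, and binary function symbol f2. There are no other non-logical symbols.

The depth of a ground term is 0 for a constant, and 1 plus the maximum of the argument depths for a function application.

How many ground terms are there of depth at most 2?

2703

Write N_k for the number of ground terms of depth ≤ k. A term of depth ≤ k is either a constant or a function symbol applied to arguments of depth ≤ k−1, so N_k = 3 + N_{k-1}^2 + N_{k-1}^2 + N_{k-1}^2.
N_0 = 3
N_1 = 3 + 3^2 + 3^2 + 3^2 = 30
N_2 = 3 + 30^2 + 30^2 + 30^2 = 2703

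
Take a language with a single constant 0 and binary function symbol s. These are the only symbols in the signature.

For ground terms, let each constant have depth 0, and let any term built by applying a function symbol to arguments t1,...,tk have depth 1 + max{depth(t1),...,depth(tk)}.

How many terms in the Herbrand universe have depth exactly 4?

651

Write N_k for the number of ground terms of depth ≤ k. A term of depth ≤ k is either a constant or a function symbol applied to arguments of depth ≤ k−1, so N_k = 1 + N_{k-1}^2.
N_0 = 1
N_1 = 1 + 1^2 = 2
N_2 = 1 + 2^2 = 5
N_3 = 1 + 5^2 = 26
N_4 = 1 + 26^2 = 677
Terms of depth exactly 4: N_4 − N_3 = 677 − 26 = 651.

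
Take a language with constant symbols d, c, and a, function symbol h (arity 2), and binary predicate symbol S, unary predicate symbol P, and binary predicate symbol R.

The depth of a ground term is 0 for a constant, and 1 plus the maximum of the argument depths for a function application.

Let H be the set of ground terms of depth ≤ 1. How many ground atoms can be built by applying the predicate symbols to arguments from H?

First count ground terms of depth ≤ 1.
Let N_k = |{terms of depth ≤ k}|. Then N_0 = 3 and N_k = 3 + N_{k-1}^2 for k ≥ 1 (one summand per function symbol, arity giving the exponent).
N_0 = 3
N_1 = 3 + 3^2 = 12
Explicitly: d, c, a, h(d, d), h(d, c), h(d, a), h(c, d), h(c, c), h(c, a), h(a, d), h(a, c), h(a, a).
So |H| = 12.
Ground atoms are formed by filling each argument slot of a predicate with a term from H, so an r-ary predicate gives |H|^r atoms:
  S: 12^2 = 144;  P: 12;  R: 12^2 = 144
Total ground atoms: 144 + 12 + 144 = 300.

300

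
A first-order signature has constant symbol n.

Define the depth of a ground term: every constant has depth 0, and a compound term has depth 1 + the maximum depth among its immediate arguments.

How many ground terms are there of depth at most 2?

With no function symbols every ground term is a constant, so there is exactly 1 ground term at every depth bound.
N_0 = 1
N_1 = 1
N_2 = 1

1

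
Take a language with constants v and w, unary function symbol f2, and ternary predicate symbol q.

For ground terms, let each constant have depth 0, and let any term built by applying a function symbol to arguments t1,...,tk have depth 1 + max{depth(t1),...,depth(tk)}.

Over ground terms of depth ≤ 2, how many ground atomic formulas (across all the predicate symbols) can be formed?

216

First count ground terms of depth ≤ 2.
If N_k denotes the number of depth-≤k ground terms, the 2 constants give N_0 = 2, and each function symbol of arity r contributes N_{k-1}^r new terms at level k: N_k = 2 + N_{k-1}.
N_0 = 2
N_1 = 2 + 2 = 4
N_2 = 2 + 4 = 6
Explicitly: v, w, f2(v), f2(w), f2(f2(v)), f2(f2(w)).
So |H| = 6.
Ground atoms are formed by filling each argument slot of a predicate with a term from H, so an r-ary predicate gives |H|^r atoms:
  q: 6^3 = 216
Total ground atoms: 216.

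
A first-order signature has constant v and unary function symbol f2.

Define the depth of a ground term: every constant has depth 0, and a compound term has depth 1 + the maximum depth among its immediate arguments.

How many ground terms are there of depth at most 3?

Write N_k for the number of ground terms of depth ≤ k. A term of depth ≤ k is either a constant or a function symbol applied to arguments of depth ≤ k−1, so N_k = 1 + N_{k-1}.
N_0 = 1
N_1 = 1 + 1 = 2
N_2 = 1 + 2 = 3
N_3 = 1 + 3 = 4
Explicitly: v, f2(v), f2(f2(v)), f2(f2(f2(v))).

4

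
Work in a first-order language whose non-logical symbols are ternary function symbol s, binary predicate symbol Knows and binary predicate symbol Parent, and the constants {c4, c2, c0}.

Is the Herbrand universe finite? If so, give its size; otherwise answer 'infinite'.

infinite

The signature has at least one function symbol (s, arity 3) and at least one constant (c4).
Iterating s gives infinitely many distinct ground terms: c4, s(c4, c4, c4), s(s(c4, c4, c4), s(c4, c4, c4), s(c4, c4, c4)), ...
So the Herbrand universe is infinite.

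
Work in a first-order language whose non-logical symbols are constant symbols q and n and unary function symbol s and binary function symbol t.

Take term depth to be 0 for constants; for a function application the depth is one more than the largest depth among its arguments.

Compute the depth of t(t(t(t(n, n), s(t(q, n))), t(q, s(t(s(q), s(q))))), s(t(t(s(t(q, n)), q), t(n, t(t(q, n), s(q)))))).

depth(t(n, n)) = 1 + max(0, 0) = 1
depth(t(q, n)) = 1 + max(0, 0) = 1
depth(s(t(q, n))) = 1 + depth(t(q, n)) = 1 + 1 = 2
depth(t(t(n, n), s(t(q, n)))) = 1 + max(1, 2) = 3
depth(s(q)) = 1 + depth(q) = 1 + 0 = 1
depth(t(s(q), s(q))) = 1 + max(1, 1) = 2
depth(s(t(s(q), s(q)))) = 1 + depth(t(s(q), s(q))) = 1 + 2 = 3
depth(t(q, s(t(s(q), s(q))))) = 1 + max(0, 3) = 4
depth(t(t(t(n, n), s(t(q, n))), t(q, s(t(s(q), s(q)))))) = 1 + max(3, 4) = 5
depth(t(s(t(q, n)), q)) = 1 + max(2, 0) = 3
depth(t(t(q, n), s(q))) = 1 + max(1, 1) = 2
depth(t(n, t(t(q, n), s(q)))) = 1 + max(0, 2) = 3
depth(t(t(s(t(q, n)), q), t(n, t(t(q, n), s(q))))) = 1 + max(3, 3) = 4
depth(s(t(t(s(t(q, n)), q), t(n, t(t(q, n), s(q)))))) = 1 + depth(t(t(s(t(q, n)), q), t(n, t(t(q, n), s(q))))) = 1 + 4 = 5
depth(t(t(t(t(n, n), s(t(q, n))), t(q, s(t(s(q), s(q))))), s(t(t(s(t(q, n)), q), t(n, t(t(q, n), s(q))))))) = 1 + max(5, 5) = 6

6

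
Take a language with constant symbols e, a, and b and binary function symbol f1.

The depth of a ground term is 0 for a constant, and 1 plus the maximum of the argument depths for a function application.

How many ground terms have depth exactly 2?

If N_k denotes the number of depth-≤k ground terms, the 3 constants give N_0 = 3, and each function symbol of arity r contributes N_{k-1}^r new terms at level k: N_k = 3 + N_{k-1}^2.
N_0 = 3
N_1 = 3 + 3^2 = 12
N_2 = 3 + 12^2 = 147
Terms of depth exactly 2: N_2 − N_1 = 147 − 12 = 135.

135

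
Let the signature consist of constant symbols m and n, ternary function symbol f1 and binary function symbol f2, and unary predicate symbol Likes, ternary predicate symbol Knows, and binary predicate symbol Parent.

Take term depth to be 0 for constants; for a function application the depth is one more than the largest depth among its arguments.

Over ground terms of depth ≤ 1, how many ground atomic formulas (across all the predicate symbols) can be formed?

First count ground terms of depth ≤ 1.
Write N_k for the number of ground terms of depth ≤ k. A term of depth ≤ k is either a constant or a function symbol applied to arguments of depth ≤ k−1, so N_k = 2 + N_{k-1}^3 + N_{k-1}^2.
N_0 = 2
N_1 = 2 + 2^3 + 2^2 = 14
So |H| = 14.
A ground atom is a predicate applied to a tuple of terms from H, so the count is the sum over predicates of |H|^arity:
  Likes: 14;  Knows: 14^3 = 2744;  Parent: 14^2 = 196
Total ground atoms: 14 + 2744 + 196 = 2954.

2954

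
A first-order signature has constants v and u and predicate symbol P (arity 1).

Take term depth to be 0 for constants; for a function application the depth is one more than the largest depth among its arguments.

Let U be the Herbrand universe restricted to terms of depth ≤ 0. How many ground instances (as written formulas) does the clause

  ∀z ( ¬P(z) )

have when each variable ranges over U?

Ground terms of depth ≤ 0:
  With no function symbols every ground term is a constant, so there are exactly 2 ground terms at every depth bound.
  N_0 = 2
  Explicitly: v, u.
So there are 2 ground terms available for substitution.
The variable z ranges independently over the available ground terms, and distinct assignments produce distinct instances.
Number of ground instances = 2.

2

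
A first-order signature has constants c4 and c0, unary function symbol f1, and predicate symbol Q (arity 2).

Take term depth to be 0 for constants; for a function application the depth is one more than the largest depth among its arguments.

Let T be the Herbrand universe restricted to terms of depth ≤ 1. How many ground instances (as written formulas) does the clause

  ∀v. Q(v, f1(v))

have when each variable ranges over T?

4

Ground terms of depth ≤ 1:
  If N_k denotes the number of depth-≤k ground terms, the 2 constants give N_0 = 2, and each function symbol of arity r contributes N_{k-1}^r new terms at level k: N_k = 2 + N_{k-1}.
  N_0 = 2
  N_1 = 2 + 2 = 4
  Explicitly: c4, c0, f1(c4), f1(c0).
So there are 4 ground terms available for substitution.
The body mentions the single quantified variable v; since ground terms form a free algebra, no two substitutions collapse to the same formula.
Number of ground instances = 4.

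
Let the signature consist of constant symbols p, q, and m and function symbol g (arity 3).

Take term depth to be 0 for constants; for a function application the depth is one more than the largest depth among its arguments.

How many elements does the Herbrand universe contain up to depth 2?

Count level by level. With function symbols g/3, the terms of depth ≤ k are the 3 constants together with each function applied to depth-≤(k−1) tuples, so N_k = 3 + N_{k-1}^3.
N_0 = 3
N_1 = 3 + 3^3 = 30
N_2 = 3 + 30^3 = 27003

27003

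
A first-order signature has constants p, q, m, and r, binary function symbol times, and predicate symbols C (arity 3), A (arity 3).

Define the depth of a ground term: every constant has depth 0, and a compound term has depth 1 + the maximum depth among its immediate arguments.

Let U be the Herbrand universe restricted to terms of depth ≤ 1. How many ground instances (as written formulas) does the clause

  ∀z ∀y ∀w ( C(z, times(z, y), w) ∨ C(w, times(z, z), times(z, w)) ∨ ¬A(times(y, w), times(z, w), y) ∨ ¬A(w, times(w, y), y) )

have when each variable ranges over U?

Ground terms of depth ≤ 1:
  If N_k denotes the number of depth-≤k ground terms, the 4 constants give N_0 = 4, and each function symbol of arity r contributes N_{k-1}^r new terms at level k: N_k = 4 + N_{k-1}^2.
  N_0 = 4
  N_1 = 4 + 4^2 = 20
So there are 20 ground terms available for substitution.
There are 3 variables to instantiate (z, y, w), each occurring in at least one literal, so different choices give different ground instances.
Number of ground instances = 20^3 = 8000.

8000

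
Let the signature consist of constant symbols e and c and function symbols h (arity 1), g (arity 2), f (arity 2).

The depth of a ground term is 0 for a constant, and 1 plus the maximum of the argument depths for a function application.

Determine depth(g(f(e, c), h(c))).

2

depth(f(e, c)) = 1 + max(0, 0) = 1
depth(h(c)) = 1 + depth(c) = 1 + 0 = 1
depth(g(f(e, c), h(c))) = 1 + max(1, 1) = 2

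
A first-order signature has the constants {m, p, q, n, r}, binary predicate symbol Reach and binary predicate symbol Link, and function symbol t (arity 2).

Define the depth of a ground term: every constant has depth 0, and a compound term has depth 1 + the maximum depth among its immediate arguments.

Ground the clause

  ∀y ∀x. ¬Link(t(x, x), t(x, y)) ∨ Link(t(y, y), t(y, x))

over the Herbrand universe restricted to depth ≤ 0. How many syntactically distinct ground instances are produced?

25

Ground terms of depth ≤ 0:
  If N_k denotes the number of depth-≤k ground terms, the 5 constants give N_0 = 5, and each function symbol of arity r contributes N_{k-1}^r new terms at level k: N_k = 5 + N_{k-1}^2.
  N_0 = 5
  Explicitly: m, p, q, n, r.
So there are 5 ground terms available for substitution.
The body mentions every one of the 2 quantified variables; since ground terms form a free algebra, no two substitutions collapse to the same formula.
Number of ground instances = 5^2 = 25.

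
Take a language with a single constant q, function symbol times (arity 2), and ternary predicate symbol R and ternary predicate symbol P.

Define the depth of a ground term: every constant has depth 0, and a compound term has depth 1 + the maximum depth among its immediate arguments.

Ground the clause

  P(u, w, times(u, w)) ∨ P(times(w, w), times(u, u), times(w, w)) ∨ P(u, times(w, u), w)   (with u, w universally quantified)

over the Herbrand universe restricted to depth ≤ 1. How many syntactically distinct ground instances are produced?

Ground terms of depth ≤ 1:
  Let N_k count ground terms of depth at most k. Each non-constant term of depth ≤ k is some function symbol applied to depth-≤(k−1) arguments, giving N_k = 1 + N_{k-1}^2.
  N_0 = 1
  N_1 = 1 + 1^2 = 2
  Explicitly: q, times(q, q).
So there are 2 ground terms available for substitution.
The body mentions every one of the 2 quantified variables; since ground terms form a free algebra, no two substitutions collapse to the same formula.
Number of ground instances = 2^2 = 4.

4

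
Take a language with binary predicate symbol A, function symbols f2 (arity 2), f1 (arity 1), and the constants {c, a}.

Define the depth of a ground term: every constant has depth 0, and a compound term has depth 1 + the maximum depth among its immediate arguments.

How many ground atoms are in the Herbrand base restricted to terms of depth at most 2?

5476

First count ground terms of depth ≤ 2.
Write N_k for the number of ground terms of depth ≤ k. A term of depth ≤ k is either a constant or a function symbol applied to arguments of depth ≤ k−1, so N_k = 2 + N_{k-1}^2 + N_{k-1}.
N_0 = 2
N_1 = 2 + 2^2 + 2 = 8
N_2 = 2 + 8^2 + 8 = 74
So |H| = 74.
Ground atoms are formed by filling each argument slot of a predicate with a term from H, so an r-ary predicate gives |H|^r atoms:
  A: 74^2 = 5476
Total ground atoms: 5476.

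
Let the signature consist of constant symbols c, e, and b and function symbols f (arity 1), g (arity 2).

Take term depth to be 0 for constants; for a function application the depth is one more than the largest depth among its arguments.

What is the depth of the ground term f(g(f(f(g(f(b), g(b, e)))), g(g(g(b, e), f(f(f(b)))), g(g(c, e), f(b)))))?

7

depth(f(b)) = 1 + depth(b) = 1 + 0 = 1
depth(g(b, e)) = 1 + max(0, 0) = 1
depth(g(f(b), g(b, e))) = 1 + max(1, 1) = 2
depth(f(g(f(b), g(b, e)))) = 1 + depth(g(f(b), g(b, e))) = 1 + 2 = 3
depth(f(f(g(f(b), g(b, e))))) = 1 + depth(f(g(f(b), g(b, e)))) = 1 + 3 = 4
depth(f(f(b))) = 1 + depth(f(b)) = 1 + 1 = 2
depth(f(f(f(b)))) = 1 + depth(f(f(b))) = 1 + 2 = 3
depth(g(g(b, e), f(f(f(b))))) = 1 + max(1, 3) = 4
depth(g(c, e)) = 1 + max(0, 0) = 1
depth(g(g(c, e), f(b))) = 1 + max(1, 1) = 2
depth(g(g(g(b, e), f(f(f(b)))), g(g(c, e), f(b)))) = 1 + max(4, 2) = 5
depth(g(f(f(g(f(b), g(b, e)))), g(g(g(b, e), f(f(f(b)))), g(g(c, e), f(b))))) = 1 + max(4, 5) = 6
depth(f(g(f(f(g(f(b), g(b, e)))), g(g(g(b, e), f(f(f(b)))), g(g(c, e), f(b)))))) = 1 + depth(g(f(f(g(f(b), g(b, e)))), g(g(g(b, e), f(f(f(b)))), g(g(c, e), f(b))))) = 1 + 6 = 7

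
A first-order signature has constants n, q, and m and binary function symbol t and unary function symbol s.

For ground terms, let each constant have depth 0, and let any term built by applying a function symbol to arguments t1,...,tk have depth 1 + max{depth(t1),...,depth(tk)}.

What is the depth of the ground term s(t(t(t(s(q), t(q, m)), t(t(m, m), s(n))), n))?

depth(s(q)) = 1 + depth(q) = 1 + 0 = 1
depth(t(q, m)) = 1 + max(0, 0) = 1
depth(t(s(q), t(q, m))) = 1 + max(1, 1) = 2
depth(t(m, m)) = 1 + max(0, 0) = 1
depth(s(n)) = 1 + depth(n) = 1 + 0 = 1
depth(t(t(m, m), s(n))) = 1 + max(1, 1) = 2
depth(t(t(s(q), t(q, m)), t(t(m, m), s(n)))) = 1 + max(2, 2) = 3
depth(t(t(t(s(q), t(q, m)), t(t(m, m), s(n))), n)) = 1 + max(3, 0) = 4
depth(s(t(t(t(s(q), t(q, m)), t(t(m, m), s(n))), n))) = 1 + depth(t(t(t(s(q), t(q, m)), t(t(m, m), s(n))), n)) = 1 + 4 = 5

5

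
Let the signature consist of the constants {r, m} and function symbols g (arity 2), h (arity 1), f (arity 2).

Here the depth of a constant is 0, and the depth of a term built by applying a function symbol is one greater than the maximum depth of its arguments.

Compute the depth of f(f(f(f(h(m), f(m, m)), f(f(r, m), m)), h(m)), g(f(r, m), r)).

5

depth(h(m)) = 1 + depth(m) = 1 + 0 = 1
depth(f(m, m)) = 1 + max(0, 0) = 1
depth(f(h(m), f(m, m))) = 1 + max(1, 1) = 2
depth(f(r, m)) = 1 + max(0, 0) = 1
depth(f(f(r, m), m)) = 1 + max(1, 0) = 2
depth(f(f(h(m), f(m, m)), f(f(r, m), m))) = 1 + max(2, 2) = 3
depth(f(f(f(h(m), f(m, m)), f(f(r, m), m)), h(m))) = 1 + max(3, 1) = 4
depth(g(f(r, m), r)) = 1 + max(1, 0) = 2
depth(f(f(f(f(h(m), f(m, m)), f(f(r, m), m)), h(m)), g(f(r, m), r))) = 1 + max(4, 2) = 5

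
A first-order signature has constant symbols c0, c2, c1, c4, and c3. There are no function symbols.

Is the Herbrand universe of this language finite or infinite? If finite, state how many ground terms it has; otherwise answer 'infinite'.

There are no function symbols, so every ground term is one of the 5 constants.
The Herbrand universe is {c0, c2, c1, c4, c3}, which is finite with 5 elements.

5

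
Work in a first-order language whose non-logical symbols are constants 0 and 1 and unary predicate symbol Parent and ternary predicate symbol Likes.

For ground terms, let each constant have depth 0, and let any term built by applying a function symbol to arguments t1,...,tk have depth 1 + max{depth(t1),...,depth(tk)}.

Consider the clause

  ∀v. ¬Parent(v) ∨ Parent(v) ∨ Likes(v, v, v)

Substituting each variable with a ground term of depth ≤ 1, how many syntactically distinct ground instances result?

2

Ground terms of depth ≤ 1:
  With no function symbols every ground term is a constant, so there are exactly 2 ground terms at every depth bound.
  N_0 = 2
  N_1 = 2
So there are 2 ground terms available for substitution.
The clause has 1 distinct variable (v), which appears in the body. In the free term algebra distinct substitutions yield syntactically distinct ground instances.
Number of ground instances = 2.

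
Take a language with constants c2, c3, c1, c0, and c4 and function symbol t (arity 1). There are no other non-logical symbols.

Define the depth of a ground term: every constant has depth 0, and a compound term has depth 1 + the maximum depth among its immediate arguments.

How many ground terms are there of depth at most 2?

15

Let N_k count ground terms of depth at most k. Each non-constant term of depth ≤ k is some function symbol applied to depth-≤(k−1) arguments, giving N_k = 5 + N_{k-1}.
N_0 = 5
N_1 = 5 + 5 = 10
N_2 = 5 + 10 = 15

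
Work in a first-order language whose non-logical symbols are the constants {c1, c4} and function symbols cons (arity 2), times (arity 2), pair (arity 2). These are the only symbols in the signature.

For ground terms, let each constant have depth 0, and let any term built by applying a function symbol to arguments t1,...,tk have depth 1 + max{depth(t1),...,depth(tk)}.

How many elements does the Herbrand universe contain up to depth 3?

If N_k denotes the number of depth-≤k ground terms, the 2 constants give N_0 = 2, and each function symbol of arity r contributes N_{k-1}^r new terms at level k: N_k = 2 + N_{k-1}^2 + N_{k-1}^2 + N_{k-1}^2.
N_0 = 2
N_1 = 2 + 2^2 + 2^2 + 2^2 = 14
N_2 = 2 + 14^2 + 14^2 + 14^2 = 590
N_3 = 2 + 590^2 + 590^2 + 590^2 = 1044302

1044302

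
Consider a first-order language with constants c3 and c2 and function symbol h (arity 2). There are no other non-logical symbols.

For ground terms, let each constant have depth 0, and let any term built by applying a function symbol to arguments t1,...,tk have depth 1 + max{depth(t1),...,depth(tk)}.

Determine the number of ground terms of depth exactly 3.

1408

Count level by level. With function symbols h/2, the terms of depth ≤ k are the 2 constants together with each function applied to depth-≤(k−1) tuples, so N_k = 2 + N_{k-1}^2.
N_0 = 2
N_1 = 2 + 2^2 = 6
N_2 = 2 + 6^2 = 38
N_3 = 2 + 38^2 = 1446
Terms of depth exactly 3: N_3 − N_2 = 1446 − 38 = 1408.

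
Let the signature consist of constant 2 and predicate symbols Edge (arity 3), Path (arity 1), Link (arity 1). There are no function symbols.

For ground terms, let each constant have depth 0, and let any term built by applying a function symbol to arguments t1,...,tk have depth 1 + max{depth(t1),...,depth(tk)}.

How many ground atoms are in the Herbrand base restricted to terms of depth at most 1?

First count ground terms of depth ≤ 1.
With no function symbols every ground term is a constant, so there is exactly 1 ground term at every depth bound.
N_0 = 1
N_1 = 1
So |H| = 1.
Ground atoms are formed by filling each argument slot of a predicate with a term from H, so an r-ary predicate gives |H|^r atoms:
  Edge: 1^3 = 1;  Path: 1;  Link: 1
Total ground atoms: 1 + 1 + 1 = 3.

3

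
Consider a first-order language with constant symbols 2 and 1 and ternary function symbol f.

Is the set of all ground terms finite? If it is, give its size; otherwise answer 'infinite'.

infinite

The signature has at least one function symbol (f, arity 3) and at least one constant (2).
Iterating f gives infinitely many distinct ground terms: 2, f(2, 2, 2), f(f(2, 2, 2), f(2, 2, 2), f(2, 2, 2)), ...
So the Herbrand universe is infinite.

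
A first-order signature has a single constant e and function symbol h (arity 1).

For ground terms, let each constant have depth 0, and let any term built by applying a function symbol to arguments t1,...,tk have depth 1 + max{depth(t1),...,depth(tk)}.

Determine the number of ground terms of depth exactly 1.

If N_k denotes the number of depth-≤k ground terms, the 1 constant gives N_0 = 1, and each function symbol of arity r contributes N_{k-1}^r new terms at level k: N_k = 1 + N_{k-1}.
N_0 = 1
N_1 = 1 + 1 = 2
Terms of depth exactly 1: N_1 − N_0 = 2 − 1 = 1.

1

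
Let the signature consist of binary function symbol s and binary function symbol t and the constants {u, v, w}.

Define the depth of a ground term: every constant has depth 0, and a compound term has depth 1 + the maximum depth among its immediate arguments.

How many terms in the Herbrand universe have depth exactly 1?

18

Count level by level. With function symbols s/2, t/2, the terms of depth ≤ k are the 3 constants together with each function applied to depth-≤(k−1) tuples, so N_k = 3 + N_{k-1}^2 + N_{k-1}^2.
N_0 = 3
N_1 = 3 + 3^2 + 3^2 = 21
Terms of depth exactly 1: N_1 − N_0 = 21 − 3 = 18.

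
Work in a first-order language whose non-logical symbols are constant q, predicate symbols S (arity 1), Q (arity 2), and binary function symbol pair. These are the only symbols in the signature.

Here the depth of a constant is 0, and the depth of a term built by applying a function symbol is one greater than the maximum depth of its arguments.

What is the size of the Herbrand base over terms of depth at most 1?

First count ground terms of depth ≤ 1.
If N_k denotes the number of depth-≤k ground terms, the 1 constant gives N_0 = 1, and each function symbol of arity r contributes N_{k-1}^r new terms at level k: N_k = 1 + N_{k-1}^2.
N_0 = 1
N_1 = 1 + 1^2 = 2
Explicitly: q, pair(q, q).
So |H| = 2.
For each predicate symbol, the number of ground atoms is |H| raised to its arity; summing:
  S: 2;  Q: 2^2 = 4
Total ground atoms: 2 + 4 = 6.

6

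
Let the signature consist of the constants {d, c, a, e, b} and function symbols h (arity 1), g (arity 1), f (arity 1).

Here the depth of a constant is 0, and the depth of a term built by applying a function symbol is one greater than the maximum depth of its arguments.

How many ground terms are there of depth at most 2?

Write N_k for the number of ground terms of depth ≤ k. A term of depth ≤ k is either a constant or a function symbol applied to arguments of depth ≤ k−1, so N_k = 5 + N_{k-1} + N_{k-1} + N_{k-1}.
N_0 = 5
N_1 = 5 + 5 + 5 + 5 = 20
N_2 = 5 + 20 + 20 + 20 = 65

65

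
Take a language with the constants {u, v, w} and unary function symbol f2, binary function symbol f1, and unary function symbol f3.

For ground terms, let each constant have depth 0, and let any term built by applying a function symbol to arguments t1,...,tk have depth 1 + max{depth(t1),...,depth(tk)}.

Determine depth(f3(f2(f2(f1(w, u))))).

4

depth(f1(w, u)) = 1 + max(0, 0) = 1
depth(f2(f1(w, u))) = 1 + depth(f1(w, u)) = 1 + 1 = 2
depth(f2(f2(f1(w, u)))) = 1 + depth(f2(f1(w, u))) = 1 + 2 = 3
depth(f3(f2(f2(f1(w, u))))) = 1 + depth(f2(f2(f1(w, u)))) = 1 + 3 = 4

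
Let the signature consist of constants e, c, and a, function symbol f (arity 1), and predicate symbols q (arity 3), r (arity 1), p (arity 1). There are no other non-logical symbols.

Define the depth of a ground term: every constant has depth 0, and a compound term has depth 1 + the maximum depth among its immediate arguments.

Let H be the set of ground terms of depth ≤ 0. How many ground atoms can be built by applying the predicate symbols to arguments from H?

First count ground terms of depth ≤ 0.
Write N_k for the number of ground terms of depth ≤ k. A term of depth ≤ k is either a constant or a function symbol applied to arguments of depth ≤ k−1, so N_k = 3 + N_{k-1}.
N_0 = 3
Explicitly: e, c, a.
So |H| = 3.
Each predicate of arity r yields |H|^r ground atoms (one per choice of an r-tuple from H):
  q: 3^3 = 27;  r: 3;  p: 3
Total ground atoms: 27 + 3 + 3 = 33.

33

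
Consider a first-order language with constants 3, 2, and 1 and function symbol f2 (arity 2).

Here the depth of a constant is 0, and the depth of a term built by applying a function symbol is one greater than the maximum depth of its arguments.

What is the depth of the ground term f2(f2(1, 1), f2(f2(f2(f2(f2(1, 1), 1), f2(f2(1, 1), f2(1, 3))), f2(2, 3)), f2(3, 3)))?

depth(f2(1, 1)) = 1 + max(0, 0) = 1
depth(f2(f2(1, 1), 1)) = 1 + max(1, 0) = 2
depth(f2(1, 3)) = 1 + max(0, 0) = 1
depth(f2(f2(1, 1), f2(1, 3))) = 1 + max(1, 1) = 2
depth(f2(f2(f2(1, 1), 1), f2(f2(1, 1), f2(1, 3)))) = 1 + max(2, 2) = 3
depth(f2(2, 3)) = 1 + max(0, 0) = 1
depth(f2(f2(f2(f2(1, 1), 1), f2(f2(1, 1), f2(1, 3))), f2(2, 3))) = 1 + max(3, 1) = 4
depth(f2(3, 3)) = 1 + max(0, 0) = 1
depth(f2(f2(f2(f2(f2(1, 1), 1), f2(f2(1, 1), f2(1, 3))), f2(2, 3)), f2(3, 3))) = 1 + max(4, 1) = 5
depth(f2(f2(1, 1), f2(f2(f2(f2(f2(1, 1), 1), f2(f2(1, 1), f2(1, 3))), f2(2, 3)), f2(3, 3)))) = 1 + max(1, 5) = 6

6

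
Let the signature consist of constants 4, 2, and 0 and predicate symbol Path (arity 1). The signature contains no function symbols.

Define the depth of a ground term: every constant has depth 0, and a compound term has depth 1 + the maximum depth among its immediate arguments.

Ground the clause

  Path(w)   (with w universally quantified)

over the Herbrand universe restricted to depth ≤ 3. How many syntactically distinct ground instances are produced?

3

Ground terms of depth ≤ 3:
  With no function symbols every ground term is a constant, so there are exactly 3 ground terms at every depth bound.
  N_0 = 3
  N_1 = 3
  N_2 = 3
  N_3 = 3
So there are 3 ground terms available for substitution.
The clause has 1 distinct variable (w), which appears in the body. In the free term algebra distinct substitutions yield syntactically distinct ground instances.
Number of ground instances = 3.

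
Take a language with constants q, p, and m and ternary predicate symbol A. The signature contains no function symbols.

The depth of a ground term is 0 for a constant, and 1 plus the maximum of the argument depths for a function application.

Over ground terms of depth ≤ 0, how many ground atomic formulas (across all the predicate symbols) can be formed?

27

First count ground terms of depth ≤ 0.
With no function symbols every ground term is a constant, so there are exactly 3 ground terms at every depth bound.
N_0 = 3
Explicitly: q, p, m.
So |H| = 3.
Each predicate of arity r yields |H|^r ground atoms (one per choice of an r-tuple from H):
  A: 3^3 = 27
Total ground atoms: 27.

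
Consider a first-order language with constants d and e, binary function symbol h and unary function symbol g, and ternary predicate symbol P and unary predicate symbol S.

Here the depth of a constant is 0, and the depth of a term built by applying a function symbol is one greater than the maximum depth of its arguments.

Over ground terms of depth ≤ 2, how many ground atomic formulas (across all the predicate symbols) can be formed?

405298

First count ground terms of depth ≤ 2.
Write N_k for the number of ground terms of depth ≤ k. A term of depth ≤ k is either a constant or a function symbol applied to arguments of depth ≤ k−1, so N_k = 2 + N_{k-1}^2 + N_{k-1}.
N_0 = 2
N_1 = 2 + 2^2 + 2 = 8
N_2 = 2 + 8^2 + 8 = 74
So |H| = 74.
Ground atoms are formed by filling each argument slot of a predicate with a term from H, so an r-ary predicate gives |H|^r atoms:
  P: 74^3 = 405224;  S: 74
Total ground atoms: 405224 + 74 = 405298.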